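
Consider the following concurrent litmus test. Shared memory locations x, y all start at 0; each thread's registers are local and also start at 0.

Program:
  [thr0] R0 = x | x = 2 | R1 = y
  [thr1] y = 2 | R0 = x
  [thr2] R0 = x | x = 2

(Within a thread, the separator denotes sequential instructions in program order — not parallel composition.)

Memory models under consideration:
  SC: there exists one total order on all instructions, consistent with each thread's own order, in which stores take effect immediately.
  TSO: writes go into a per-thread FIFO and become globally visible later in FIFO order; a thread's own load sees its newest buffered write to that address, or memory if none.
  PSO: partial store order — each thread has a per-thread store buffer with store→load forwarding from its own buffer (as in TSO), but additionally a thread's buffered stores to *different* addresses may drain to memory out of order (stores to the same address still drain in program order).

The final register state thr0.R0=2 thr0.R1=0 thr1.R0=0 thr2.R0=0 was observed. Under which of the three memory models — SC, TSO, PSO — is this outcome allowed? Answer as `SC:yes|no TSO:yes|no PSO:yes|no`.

SC:no TSO:yes PSO:yes

outcome vector order: (thr0.R0,thr0.R1,thr1.R0,thr2.R0)
SC (9): 0020 0022 0200 0202 0220 0222 2020 2200 2220
TSO (12): 0000 0002 0020 0022 0200 0202 0220 0222 2000 2020 2200 2220
PSO (12): 0000 0002 0020 0022 0200 0202 0220 0222 2000 2020 2200 2220
target 2000 ∈ {TSO,PSO}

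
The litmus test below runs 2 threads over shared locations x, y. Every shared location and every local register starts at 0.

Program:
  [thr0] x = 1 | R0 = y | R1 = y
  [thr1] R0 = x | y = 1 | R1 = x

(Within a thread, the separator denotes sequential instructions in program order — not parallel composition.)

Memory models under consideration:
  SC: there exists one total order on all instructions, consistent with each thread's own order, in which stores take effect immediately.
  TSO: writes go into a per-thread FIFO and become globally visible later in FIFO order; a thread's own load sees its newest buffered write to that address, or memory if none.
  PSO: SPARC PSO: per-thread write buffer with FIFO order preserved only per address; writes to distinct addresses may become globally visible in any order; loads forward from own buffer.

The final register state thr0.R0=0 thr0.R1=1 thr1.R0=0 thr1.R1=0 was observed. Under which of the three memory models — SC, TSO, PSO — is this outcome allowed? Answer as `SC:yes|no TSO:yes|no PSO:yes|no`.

outcome vector order: (thr0.R0,thr0.R1,thr1.R0,thr1.R1)
SC (7): 0/0/0/1, 0/0/1/1, 0/1/0/1, 0/1/1/1, 1/1/0/0, 1/1/0/1, 1/1/1/1
TSO (9): 0/0/0/0, 0/0/0/1, 0/0/1/1, 0/1/0/0, 0/1/0/1, 0/1/1/1, 1/1/0/0, 1/1/0/1, 1/1/1/1
PSO (9): 0/0/0/0, 0/0/0/1, 0/0/1/1, 0/1/0/0, 0/1/0/1, 0/1/1/1, 1/1/0/0, 1/1/0/1, 1/1/1/1
target 0/1/0/0 ∈ {TSO,PSO}

SC:no TSO:yes PSO:yes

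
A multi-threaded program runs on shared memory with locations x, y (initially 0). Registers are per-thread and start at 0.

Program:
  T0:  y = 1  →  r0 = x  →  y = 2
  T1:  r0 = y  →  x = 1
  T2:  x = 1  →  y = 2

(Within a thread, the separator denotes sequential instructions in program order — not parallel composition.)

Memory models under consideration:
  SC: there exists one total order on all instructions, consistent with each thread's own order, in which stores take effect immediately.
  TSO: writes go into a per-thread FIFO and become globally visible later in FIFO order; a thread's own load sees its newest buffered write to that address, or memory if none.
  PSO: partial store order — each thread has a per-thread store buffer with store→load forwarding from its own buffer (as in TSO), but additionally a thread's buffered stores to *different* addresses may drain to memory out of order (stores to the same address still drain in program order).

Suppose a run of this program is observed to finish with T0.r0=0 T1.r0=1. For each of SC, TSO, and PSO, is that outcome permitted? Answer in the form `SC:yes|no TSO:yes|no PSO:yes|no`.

SC:yes TSO:yes PSO:yes

outcome vector order: (T0.r0,T1.r0)
SC (6): 0/0; 0/1; 0/2; 1/0; 1/1; 1/2
TSO (6): 0/0; 0/1; 0/2; 1/0; 1/1; 1/2
PSO (6): 0/0; 0/1; 0/2; 1/0; 1/1; 1/2
target 0/1 ∈ {SC,TSO,PSO}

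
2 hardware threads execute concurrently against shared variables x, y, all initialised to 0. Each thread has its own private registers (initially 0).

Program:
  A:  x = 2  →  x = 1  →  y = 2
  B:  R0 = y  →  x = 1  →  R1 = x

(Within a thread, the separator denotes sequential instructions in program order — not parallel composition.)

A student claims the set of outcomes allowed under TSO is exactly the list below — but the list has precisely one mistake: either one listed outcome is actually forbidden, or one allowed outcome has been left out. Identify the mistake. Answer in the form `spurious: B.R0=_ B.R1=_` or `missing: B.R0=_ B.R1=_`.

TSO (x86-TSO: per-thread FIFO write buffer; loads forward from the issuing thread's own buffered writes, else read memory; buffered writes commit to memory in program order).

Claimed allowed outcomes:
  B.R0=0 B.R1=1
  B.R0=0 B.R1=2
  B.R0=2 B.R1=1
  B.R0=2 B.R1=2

spurious: B.R0=2 B.R1=2

outcome vector order: (B.R0,B.R1)
[TSO] allowed = {0/1 0/2 2/1}
claimed∖TSO = {2/2}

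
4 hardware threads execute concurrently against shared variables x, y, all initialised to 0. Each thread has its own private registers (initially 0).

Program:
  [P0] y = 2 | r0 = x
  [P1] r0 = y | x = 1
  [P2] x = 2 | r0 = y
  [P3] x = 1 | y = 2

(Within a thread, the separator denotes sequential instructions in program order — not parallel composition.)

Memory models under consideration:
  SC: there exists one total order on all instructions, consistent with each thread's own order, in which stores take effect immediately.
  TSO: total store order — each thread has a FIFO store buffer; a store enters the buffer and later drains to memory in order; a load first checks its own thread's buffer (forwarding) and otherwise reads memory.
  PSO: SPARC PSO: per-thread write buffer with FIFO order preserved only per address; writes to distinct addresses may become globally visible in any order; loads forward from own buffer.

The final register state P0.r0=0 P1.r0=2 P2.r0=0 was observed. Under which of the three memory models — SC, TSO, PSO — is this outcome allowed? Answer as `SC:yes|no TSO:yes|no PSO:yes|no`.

SC:no TSO:yes PSO:yes

outcome vector order: (P0.r0,P1.r0,P2.r0)
SC: 10 outcomes — {0/0/2; 0/2/2; 1/0/0; 1/0/2; 1/2/0; 1/2/2; 2/0/0; 2/0/2; 2/2/0; 2/2/2}
TSO: 12 outcomes — {0/0/0; 0/0/2; 0/2/0; 0/2/2; 1/0/0; 1/0/2; 1/2/0; 1/2/2; 2/0/0; 2/0/2; 2/2/0; 2/2/2}
PSO: 12 outcomes — {0/0/0; 0/0/2; 0/2/0; 0/2/2; 1/0/0; 1/0/2; 1/2/0; 1/2/2; 2/0/0; 2/0/2; 2/2/0; 2/2/2}
target 0/2/0 ∈ {TSO,PSO}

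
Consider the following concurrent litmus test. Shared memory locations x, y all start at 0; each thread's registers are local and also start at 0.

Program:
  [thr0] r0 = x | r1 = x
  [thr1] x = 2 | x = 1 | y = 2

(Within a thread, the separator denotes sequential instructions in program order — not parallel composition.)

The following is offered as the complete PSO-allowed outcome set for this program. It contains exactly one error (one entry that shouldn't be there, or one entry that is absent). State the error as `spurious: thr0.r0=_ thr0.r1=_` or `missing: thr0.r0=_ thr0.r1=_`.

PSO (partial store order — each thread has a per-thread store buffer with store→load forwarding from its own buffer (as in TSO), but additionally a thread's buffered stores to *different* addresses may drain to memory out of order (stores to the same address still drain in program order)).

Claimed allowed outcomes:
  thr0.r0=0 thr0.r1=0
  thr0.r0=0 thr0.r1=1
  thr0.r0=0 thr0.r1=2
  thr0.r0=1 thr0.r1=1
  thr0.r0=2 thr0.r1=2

outcome vector order: (thr0.r0,thr0.r1)
[PSO] allowed = {00; 01; 02; 11; 21; 22}
PSO∖claimed = {21}

missing: thr0.r0=2 thr0.r1=1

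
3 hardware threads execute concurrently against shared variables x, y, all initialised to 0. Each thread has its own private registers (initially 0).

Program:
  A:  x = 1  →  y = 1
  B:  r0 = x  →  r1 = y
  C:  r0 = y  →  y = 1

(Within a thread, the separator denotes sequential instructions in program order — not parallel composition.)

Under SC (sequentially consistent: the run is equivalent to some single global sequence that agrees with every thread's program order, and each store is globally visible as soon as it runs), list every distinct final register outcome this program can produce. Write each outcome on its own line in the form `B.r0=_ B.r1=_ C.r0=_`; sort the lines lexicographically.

B.r0=0 B.r1=0 C.r0=0
B.r0=0 B.r1=0 C.r0=1
B.r0=0 B.r1=1 C.r0=0
B.r0=0 B.r1=1 C.r0=1
B.r0=1 B.r1=0 C.r0=0
B.r0=1 B.r1=0 C.r0=1
B.r0=1 B.r1=1 C.r0=0
B.r0=1 B.r1=1 C.r0=1

outcome vector order: (B.r0,B.r1,C.r0)
|SC outcomes| = 8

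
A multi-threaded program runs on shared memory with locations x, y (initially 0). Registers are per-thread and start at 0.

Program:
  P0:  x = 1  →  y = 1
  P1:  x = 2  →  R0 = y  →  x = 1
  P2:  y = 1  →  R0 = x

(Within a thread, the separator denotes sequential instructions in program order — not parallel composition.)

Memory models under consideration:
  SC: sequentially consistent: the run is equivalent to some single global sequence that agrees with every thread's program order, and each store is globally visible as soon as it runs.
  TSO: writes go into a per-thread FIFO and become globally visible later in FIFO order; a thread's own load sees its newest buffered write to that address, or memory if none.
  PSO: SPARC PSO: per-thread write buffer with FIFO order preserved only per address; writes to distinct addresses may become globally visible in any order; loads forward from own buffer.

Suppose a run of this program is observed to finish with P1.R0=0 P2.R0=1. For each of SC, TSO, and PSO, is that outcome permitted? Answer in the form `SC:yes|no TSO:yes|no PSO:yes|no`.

SC:yes TSO:yes PSO:yes

outcome vector order: (P1.R0,P2.R0)
SC: 5 outcomes — {<0 1> <0 2> <1 0> <1 1> <1 2>}
TSO: 6 outcomes — {<0 0> <0 1> <0 2> <1 0> <1 1> <1 2>}
PSO: 6 outcomes — {<0 0> <0 1> <0 2> <1 0> <1 1> <1 2>}
target <0 1> ∈ {SC,TSO,PSO}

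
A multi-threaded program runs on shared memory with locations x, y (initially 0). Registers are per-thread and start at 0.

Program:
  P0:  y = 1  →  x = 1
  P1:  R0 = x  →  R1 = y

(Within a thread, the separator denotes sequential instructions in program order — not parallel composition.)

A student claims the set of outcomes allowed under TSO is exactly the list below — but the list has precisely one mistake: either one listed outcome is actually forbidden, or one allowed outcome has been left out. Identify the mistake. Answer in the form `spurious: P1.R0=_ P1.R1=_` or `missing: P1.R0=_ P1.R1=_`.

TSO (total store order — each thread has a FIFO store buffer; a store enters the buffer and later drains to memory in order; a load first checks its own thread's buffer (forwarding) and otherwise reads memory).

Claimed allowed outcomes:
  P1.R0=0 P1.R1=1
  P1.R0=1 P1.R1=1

outcome vector order: (P1.R0,P1.R1)
TSO (3): 00; 01; 11
TSO∖claimed = {00}

missing: P1.R0=0 P1.R1=0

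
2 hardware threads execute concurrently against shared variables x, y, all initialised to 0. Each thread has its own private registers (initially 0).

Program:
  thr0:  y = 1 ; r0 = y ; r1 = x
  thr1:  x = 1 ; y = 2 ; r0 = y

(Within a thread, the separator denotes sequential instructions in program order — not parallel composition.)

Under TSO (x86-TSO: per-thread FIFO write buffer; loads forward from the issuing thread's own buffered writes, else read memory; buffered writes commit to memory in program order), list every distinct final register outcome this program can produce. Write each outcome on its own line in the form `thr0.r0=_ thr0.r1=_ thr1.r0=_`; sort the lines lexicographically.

thr0.r0=1 thr0.r1=0 thr1.r0=1
thr0.r0=1 thr0.r1=0 thr1.r0=2
thr0.r0=1 thr0.r1=1 thr1.r0=1
thr0.r0=1 thr0.r1=1 thr1.r0=2
thr0.r0=2 thr0.r1=1 thr1.r0=2

outcome vector order: (thr0.r0,thr0.r1,thr1.r0)
|TSO outcomes| = 5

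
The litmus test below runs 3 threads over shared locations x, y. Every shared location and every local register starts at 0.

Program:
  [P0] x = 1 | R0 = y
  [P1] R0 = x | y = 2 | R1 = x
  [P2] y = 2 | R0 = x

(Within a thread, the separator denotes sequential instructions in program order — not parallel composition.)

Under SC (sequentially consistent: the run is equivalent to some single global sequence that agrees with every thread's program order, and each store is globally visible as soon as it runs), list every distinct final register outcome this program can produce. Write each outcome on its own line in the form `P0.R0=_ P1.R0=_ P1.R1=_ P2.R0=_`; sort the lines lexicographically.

outcome vector order: (P0.R0,P1.R0,P1.R1,P2.R0)
|SC outcomes| = 8

P0.R0=0 P1.R0=0 P1.R1=1 P2.R0=1
P0.R0=0 P1.R0=1 P1.R1=1 P2.R0=1
P0.R0=2 P1.R0=0 P1.R1=0 P2.R0=0
P0.R0=2 P1.R0=0 P1.R1=0 P2.R0=1
P0.R0=2 P1.R0=0 P1.R1=1 P2.R0=0
P0.R0=2 P1.R0=0 P1.R1=1 P2.R0=1
P0.R0=2 P1.R0=1 P1.R1=1 P2.R0=0
P0.R0=2 P1.R0=1 P1.R1=1 P2.R0=1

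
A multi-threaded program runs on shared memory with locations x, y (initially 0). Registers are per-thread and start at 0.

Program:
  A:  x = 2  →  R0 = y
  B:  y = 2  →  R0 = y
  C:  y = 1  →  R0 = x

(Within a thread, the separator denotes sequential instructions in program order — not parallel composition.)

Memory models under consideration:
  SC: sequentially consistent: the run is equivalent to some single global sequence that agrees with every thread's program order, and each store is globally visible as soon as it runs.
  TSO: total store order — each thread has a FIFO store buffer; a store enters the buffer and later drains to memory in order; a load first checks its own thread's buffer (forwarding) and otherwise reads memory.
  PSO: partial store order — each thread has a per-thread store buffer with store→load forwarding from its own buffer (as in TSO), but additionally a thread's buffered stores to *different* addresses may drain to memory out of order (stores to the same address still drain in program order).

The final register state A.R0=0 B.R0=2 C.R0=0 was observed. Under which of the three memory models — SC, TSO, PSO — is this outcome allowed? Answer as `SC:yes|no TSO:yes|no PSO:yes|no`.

SC:no TSO:yes PSO:yes

outcome vector order: (A.R0,B.R0,C.R0)
[SC] allowed = {0/1/2, 0/2/2, 1/1/0, 1/1/2, 1/2/0, 1/2/2, 2/1/2, 2/2/0, 2/2/2}
[TSO] allowed = {0/1/0, 0/1/2, 0/2/0, 0/2/2, 1/1/0, 1/1/2, 1/2/0, 1/2/2, 2/1/0, 2/1/2, 2/2/0, 2/2/2}
[PSO] allowed = {0/1/0, 0/1/2, 0/2/0, 0/2/2, 1/1/0, 1/1/2, 1/2/0, 1/2/2, 2/1/0, 2/1/2, 2/2/0, 2/2/2}
target 0/2/0 ∈ {TSO,PSO}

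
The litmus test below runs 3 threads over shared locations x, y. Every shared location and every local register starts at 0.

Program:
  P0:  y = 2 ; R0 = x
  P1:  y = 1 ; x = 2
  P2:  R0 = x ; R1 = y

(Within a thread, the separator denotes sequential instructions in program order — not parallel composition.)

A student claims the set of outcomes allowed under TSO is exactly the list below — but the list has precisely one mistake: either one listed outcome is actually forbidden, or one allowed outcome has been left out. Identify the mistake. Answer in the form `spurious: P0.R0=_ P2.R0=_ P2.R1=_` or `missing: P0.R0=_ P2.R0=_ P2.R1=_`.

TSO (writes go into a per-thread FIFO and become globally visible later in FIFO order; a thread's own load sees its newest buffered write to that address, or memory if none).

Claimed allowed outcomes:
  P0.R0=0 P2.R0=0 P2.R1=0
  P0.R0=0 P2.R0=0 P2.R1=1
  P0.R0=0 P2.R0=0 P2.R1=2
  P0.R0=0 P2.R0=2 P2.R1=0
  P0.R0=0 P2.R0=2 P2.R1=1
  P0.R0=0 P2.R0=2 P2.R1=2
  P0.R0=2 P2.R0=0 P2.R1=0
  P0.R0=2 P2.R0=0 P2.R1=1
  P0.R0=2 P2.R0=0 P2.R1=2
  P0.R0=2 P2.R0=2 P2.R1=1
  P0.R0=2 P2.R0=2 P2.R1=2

spurious: P0.R0=0 P2.R0=2 P2.R1=0

outcome vector order: (P0.R0,P2.R0,P2.R1)
[TSO] allowed = {000; 001; 002; 021; 022; 200; 201; 202; 221; 222}
claimed∖TSO = {020}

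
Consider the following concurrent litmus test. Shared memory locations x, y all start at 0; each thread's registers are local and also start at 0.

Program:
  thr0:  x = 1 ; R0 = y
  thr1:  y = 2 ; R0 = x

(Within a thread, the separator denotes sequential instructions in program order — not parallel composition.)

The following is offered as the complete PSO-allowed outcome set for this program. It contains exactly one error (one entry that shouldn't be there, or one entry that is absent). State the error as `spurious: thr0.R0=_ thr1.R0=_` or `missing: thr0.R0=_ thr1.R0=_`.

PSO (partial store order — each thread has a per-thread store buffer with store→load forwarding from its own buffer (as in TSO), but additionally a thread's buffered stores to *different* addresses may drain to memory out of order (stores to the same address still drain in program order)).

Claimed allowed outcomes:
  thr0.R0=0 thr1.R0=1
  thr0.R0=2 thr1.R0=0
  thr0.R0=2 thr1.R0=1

outcome vector order: (thr0.R0,thr1.R0)
PSO: 4 outcomes — {00 01 20 21}
PSO∖claimed = {00}

missing: thr0.R0=0 thr1.R0=0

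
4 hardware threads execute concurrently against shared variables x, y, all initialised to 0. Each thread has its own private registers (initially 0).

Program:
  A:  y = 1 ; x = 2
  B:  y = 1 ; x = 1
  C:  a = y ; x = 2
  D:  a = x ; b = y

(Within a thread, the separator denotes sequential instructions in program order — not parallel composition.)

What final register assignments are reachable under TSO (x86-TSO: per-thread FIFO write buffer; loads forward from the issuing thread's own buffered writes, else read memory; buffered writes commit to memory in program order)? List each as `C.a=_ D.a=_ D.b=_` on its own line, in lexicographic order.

outcome vector order: (C.a,D.a,D.b)
|TSO outcomes| = 9

C.a=0 D.a=0 D.b=0
C.a=0 D.a=0 D.b=1
C.a=0 D.a=1 D.b=1
C.a=0 D.a=2 D.b=0
C.a=0 D.a=2 D.b=1
C.a=1 D.a=0 D.b=0
C.a=1 D.a=0 D.b=1
C.a=1 D.a=1 D.b=1
C.a=1 D.a=2 D.b=1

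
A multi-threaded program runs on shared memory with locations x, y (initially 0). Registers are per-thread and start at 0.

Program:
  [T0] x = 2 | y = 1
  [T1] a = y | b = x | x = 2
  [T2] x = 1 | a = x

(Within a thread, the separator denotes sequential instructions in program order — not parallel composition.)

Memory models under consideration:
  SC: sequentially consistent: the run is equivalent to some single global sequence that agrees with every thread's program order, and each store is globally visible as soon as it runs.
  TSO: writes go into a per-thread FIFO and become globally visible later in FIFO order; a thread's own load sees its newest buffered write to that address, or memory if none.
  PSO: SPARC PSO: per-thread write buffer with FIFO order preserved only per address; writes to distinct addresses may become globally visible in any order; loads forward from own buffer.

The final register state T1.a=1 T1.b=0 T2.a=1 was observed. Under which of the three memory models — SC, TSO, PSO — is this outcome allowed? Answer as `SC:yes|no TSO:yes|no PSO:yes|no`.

SC:no TSO:no PSO:yes

outcome vector order: (T1.a,T1.b,T2.a)
[SC] allowed = {0/0/1; 0/0/2; 0/1/1; 0/1/2; 0/2/1; 0/2/2; 1/1/1; 1/1/2; 1/2/1; 1/2/2}
[TSO] allowed = {0/0/1; 0/0/2; 0/1/1; 0/1/2; 0/2/1; 0/2/2; 1/1/1; 1/1/2; 1/2/1; 1/2/2}
[PSO] allowed = {0/0/1; 0/0/2; 0/1/1; 0/1/2; 0/2/1; 0/2/2; 1/0/1; 1/0/2; 1/1/1; 1/1/2; 1/2/1; 1/2/2}
target 1/0/1 ∈ {PSO}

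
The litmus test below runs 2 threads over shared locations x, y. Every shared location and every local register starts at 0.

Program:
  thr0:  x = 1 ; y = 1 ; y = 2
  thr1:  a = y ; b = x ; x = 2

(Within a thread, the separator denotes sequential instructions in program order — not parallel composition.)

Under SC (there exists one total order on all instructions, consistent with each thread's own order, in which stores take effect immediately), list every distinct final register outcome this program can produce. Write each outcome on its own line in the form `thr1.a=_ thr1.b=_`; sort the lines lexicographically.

thr1.a=0 thr1.b=0
thr1.a=0 thr1.b=1
thr1.a=1 thr1.b=1
thr1.a=2 thr1.b=1

outcome vector order: (thr1.a,thr1.b)
|SC outcomes| = 4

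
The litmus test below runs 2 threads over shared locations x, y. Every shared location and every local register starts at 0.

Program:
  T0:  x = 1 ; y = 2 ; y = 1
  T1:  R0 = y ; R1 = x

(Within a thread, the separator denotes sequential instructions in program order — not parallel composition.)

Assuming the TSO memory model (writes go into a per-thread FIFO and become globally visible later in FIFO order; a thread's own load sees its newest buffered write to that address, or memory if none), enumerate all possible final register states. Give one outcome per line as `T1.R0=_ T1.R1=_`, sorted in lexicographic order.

outcome vector order: (T1.R0,T1.R1)
|TSO outcomes| = 4

T1.R0=0 T1.R1=0
T1.R0=0 T1.R1=1
T1.R0=1 T1.R1=1
T1.R0=2 T1.R1=1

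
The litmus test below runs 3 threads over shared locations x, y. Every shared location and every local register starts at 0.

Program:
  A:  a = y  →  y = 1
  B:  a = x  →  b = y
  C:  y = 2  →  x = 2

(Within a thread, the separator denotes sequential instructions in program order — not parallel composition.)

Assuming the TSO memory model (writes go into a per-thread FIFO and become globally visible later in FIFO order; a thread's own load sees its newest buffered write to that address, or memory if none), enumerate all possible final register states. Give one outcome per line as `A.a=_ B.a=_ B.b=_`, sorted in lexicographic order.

outcome vector order: (A.a,B.a,B.b)
|TSO outcomes| = 10

A.a=0 B.a=0 B.b=0
A.a=0 B.a=0 B.b=1
A.a=0 B.a=0 B.b=2
A.a=0 B.a=2 B.b=1
A.a=0 B.a=2 B.b=2
A.a=2 B.a=0 B.b=0
A.a=2 B.a=0 B.b=1
A.a=2 B.a=0 B.b=2
A.a=2 B.a=2 B.b=1
A.a=2 B.a=2 B.b=2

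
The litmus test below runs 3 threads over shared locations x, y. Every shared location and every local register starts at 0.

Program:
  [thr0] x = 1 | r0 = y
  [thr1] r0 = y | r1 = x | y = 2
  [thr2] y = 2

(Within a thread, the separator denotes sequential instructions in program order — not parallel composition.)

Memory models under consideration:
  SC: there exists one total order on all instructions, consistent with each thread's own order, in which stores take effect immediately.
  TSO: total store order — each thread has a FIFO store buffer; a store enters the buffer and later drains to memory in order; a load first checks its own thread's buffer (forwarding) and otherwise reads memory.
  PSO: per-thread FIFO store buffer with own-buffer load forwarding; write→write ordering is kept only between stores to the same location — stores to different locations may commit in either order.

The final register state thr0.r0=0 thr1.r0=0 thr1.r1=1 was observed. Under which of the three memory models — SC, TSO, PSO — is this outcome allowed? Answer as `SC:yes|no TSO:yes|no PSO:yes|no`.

outcome vector order: (thr0.r0,thr1.r0,thr1.r1)
SC (7): 000 001 021 200 201 220 221
TSO (8): 000 001 020 021 200 201 220 221
PSO (8): 000 001 020 021 200 201 220 221
target 001 ∈ {SC,TSO,PSO}

SC:yes TSO:yes PSO:yes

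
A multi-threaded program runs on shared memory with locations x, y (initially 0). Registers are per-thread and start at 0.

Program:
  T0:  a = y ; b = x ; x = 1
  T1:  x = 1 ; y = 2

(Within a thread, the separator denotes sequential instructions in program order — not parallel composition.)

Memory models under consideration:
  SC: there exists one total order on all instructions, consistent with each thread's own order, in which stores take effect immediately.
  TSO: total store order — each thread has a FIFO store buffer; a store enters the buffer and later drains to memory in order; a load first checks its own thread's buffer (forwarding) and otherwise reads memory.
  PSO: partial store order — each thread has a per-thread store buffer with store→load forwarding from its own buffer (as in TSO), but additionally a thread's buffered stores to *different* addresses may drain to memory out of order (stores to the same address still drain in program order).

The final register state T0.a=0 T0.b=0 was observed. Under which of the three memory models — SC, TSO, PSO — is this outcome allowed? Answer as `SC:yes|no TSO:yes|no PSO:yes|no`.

SC:yes TSO:yes PSO:yes

outcome vector order: (T0.a,T0.b)
SC (3): 0/0 0/1 2/1
TSO (3): 0/0 0/1 2/1
PSO (4): 0/0 0/1 2/0 2/1
target 0/0 ∈ {SC,TSO,PSO}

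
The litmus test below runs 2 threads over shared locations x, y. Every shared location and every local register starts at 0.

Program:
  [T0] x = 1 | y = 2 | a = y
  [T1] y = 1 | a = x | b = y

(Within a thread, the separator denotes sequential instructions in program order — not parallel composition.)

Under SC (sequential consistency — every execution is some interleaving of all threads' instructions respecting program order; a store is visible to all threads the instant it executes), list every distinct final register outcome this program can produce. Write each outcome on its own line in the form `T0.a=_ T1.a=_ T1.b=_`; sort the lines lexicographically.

outcome vector order: (T0.a,T1.a,T1.b)
|SC outcomes| = 5

T0.a=1 T1.a=1 T1.b=1
T0.a=2 T1.a=0 T1.b=1
T0.a=2 T1.a=0 T1.b=2
T0.a=2 T1.a=1 T1.b=1
T0.a=2 T1.a=1 T1.b=2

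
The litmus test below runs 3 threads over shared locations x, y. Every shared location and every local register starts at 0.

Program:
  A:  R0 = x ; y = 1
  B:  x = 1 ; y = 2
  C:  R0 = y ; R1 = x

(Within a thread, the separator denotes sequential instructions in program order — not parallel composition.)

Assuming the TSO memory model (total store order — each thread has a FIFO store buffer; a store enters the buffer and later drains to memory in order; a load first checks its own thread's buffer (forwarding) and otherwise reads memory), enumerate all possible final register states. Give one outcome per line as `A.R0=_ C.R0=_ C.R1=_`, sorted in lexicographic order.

A.R0=0 C.R0=0 C.R1=0
A.R0=0 C.R0=0 C.R1=1
A.R0=0 C.R0=1 C.R1=0
A.R0=0 C.R0=1 C.R1=1
A.R0=0 C.R0=2 C.R1=1
A.R0=1 C.R0=0 C.R1=0
A.R0=1 C.R0=0 C.R1=1
A.R0=1 C.R0=1 C.R1=1
A.R0=1 C.R0=2 C.R1=1

outcome vector order: (A.R0,C.R0,C.R1)
|TSO outcomes| = 9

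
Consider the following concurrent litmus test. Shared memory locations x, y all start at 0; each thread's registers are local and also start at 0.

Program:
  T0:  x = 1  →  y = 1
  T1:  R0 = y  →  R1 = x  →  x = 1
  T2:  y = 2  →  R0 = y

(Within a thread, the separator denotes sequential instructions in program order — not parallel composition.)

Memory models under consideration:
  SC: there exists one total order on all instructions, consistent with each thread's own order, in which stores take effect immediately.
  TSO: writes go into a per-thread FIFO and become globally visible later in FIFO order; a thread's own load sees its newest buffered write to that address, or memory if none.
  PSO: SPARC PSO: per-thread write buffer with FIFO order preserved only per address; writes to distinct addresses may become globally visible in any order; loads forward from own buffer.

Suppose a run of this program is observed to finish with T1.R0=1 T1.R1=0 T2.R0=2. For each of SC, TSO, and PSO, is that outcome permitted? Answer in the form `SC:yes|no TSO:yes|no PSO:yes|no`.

outcome vector order: (T1.R0,T1.R1,T2.R0)
[SC] allowed = {0/0/1, 0/0/2, 0/1/1, 0/1/2, 1/1/1, 1/1/2, 2/0/1, 2/0/2, 2/1/1, 2/1/2}
[TSO] allowed = {0/0/1, 0/0/2, 0/1/1, 0/1/2, 1/1/1, 1/1/2, 2/0/1, 2/0/2, 2/1/1, 2/1/2}
[PSO] allowed = {0/0/1, 0/0/2, 0/1/1, 0/1/2, 1/0/1, 1/0/2, 1/1/1, 1/1/2, 2/0/1, 2/0/2, 2/1/1, 2/1/2}
target 1/0/2 ∈ {PSO}

SC:no TSO:no PSO:yes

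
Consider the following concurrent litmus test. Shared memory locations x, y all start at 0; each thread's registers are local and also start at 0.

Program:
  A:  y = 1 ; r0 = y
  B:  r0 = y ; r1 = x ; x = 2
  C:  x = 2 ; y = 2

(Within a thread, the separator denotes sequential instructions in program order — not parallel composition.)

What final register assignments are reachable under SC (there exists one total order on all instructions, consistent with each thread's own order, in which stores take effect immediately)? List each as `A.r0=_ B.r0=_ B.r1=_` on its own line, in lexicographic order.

A.r0=1 B.r0=0 B.r1=0
A.r0=1 B.r0=0 B.r1=2
A.r0=1 B.r0=1 B.r1=0
A.r0=1 B.r0=1 B.r1=2
A.r0=1 B.r0=2 B.r1=2
A.r0=2 B.r0=0 B.r1=0
A.r0=2 B.r0=0 B.r1=2
A.r0=2 B.r0=1 B.r1=0
A.r0=2 B.r0=1 B.r1=2
A.r0=2 B.r0=2 B.r1=2

outcome vector order: (A.r0,B.r0,B.r1)
|SC outcomes| = 10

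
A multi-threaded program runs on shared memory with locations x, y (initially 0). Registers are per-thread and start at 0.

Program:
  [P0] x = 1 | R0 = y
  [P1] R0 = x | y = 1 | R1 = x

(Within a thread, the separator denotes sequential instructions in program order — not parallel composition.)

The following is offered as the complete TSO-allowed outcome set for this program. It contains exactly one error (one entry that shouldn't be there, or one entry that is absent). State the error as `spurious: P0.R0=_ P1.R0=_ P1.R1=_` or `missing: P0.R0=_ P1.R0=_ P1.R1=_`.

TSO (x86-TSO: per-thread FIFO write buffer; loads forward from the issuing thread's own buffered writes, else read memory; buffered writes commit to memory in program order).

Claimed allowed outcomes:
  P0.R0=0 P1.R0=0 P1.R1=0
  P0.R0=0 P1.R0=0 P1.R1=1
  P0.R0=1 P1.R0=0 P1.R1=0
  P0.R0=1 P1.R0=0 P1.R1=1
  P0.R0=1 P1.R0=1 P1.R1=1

outcome vector order: (P0.R0,P1.R0,P1.R1)
TSO (6): 0/0/0; 0/0/1; 0/1/1; 1/0/0; 1/0/1; 1/1/1
TSO∖claimed = {0/1/1}

missing: P0.R0=0 P1.R0=1 P1.R1=1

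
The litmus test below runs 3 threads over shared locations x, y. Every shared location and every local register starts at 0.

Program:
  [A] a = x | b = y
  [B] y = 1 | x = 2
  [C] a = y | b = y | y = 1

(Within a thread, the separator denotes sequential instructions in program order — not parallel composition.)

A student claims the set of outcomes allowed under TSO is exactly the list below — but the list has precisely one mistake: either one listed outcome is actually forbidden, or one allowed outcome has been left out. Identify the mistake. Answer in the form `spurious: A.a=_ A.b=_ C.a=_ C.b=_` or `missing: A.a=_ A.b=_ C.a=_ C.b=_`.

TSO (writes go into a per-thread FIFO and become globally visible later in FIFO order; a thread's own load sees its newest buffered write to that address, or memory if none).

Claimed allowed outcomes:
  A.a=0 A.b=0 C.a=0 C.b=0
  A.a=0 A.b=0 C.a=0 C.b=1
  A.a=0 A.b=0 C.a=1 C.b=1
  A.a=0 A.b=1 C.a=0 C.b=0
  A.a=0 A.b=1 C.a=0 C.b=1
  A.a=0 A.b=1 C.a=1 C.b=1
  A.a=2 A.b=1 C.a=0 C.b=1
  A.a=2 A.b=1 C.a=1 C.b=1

missing: A.a=2 A.b=1 C.a=0 C.b=0

outcome vector order: (A.a,A.b,C.a,C.b)
TSO: 9 outcomes — {<0 0 0 0>, <0 0 0 1>, <0 0 1 1>, <0 1 0 0>, <0 1 0 1>, <0 1 1 1>, <2 1 0 0>, <2 1 0 1>, <2 1 1 1>}
TSO∖claimed = {<2 1 0 0>}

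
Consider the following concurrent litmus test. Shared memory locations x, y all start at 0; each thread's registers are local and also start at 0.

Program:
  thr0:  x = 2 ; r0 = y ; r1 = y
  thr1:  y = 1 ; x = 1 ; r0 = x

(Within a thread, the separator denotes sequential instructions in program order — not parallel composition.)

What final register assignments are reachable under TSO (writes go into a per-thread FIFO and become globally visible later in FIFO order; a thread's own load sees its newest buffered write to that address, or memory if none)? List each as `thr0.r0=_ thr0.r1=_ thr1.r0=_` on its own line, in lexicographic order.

thr0.r0=0 thr0.r1=0 thr1.r0=1
thr0.r0=0 thr0.r1=0 thr1.r0=2
thr0.r0=0 thr0.r1=1 thr1.r0=1
thr0.r0=0 thr0.r1=1 thr1.r0=2
thr0.r0=1 thr0.r1=1 thr1.r0=1
thr0.r0=1 thr0.r1=1 thr1.r0=2

outcome vector order: (thr0.r0,thr0.r1,thr1.r0)
|TSO outcomes| = 6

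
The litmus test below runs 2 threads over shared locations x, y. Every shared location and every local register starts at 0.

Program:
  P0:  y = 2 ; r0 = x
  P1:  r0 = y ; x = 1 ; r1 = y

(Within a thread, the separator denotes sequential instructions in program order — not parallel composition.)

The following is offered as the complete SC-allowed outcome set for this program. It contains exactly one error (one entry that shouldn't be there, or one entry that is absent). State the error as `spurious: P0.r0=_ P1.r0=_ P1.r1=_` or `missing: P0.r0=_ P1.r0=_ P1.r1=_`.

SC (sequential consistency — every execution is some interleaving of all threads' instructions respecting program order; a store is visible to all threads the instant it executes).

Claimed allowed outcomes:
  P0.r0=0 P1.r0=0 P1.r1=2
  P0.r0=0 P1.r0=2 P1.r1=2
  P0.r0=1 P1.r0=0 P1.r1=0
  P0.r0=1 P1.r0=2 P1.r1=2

missing: P0.r0=1 P1.r0=0 P1.r1=2

outcome vector order: (P0.r0,P1.r0,P1.r1)
SC: 5 outcomes — {0/0/2, 0/2/2, 1/0/0, 1/0/2, 1/2/2}
SC∖claimed = {1/0/2}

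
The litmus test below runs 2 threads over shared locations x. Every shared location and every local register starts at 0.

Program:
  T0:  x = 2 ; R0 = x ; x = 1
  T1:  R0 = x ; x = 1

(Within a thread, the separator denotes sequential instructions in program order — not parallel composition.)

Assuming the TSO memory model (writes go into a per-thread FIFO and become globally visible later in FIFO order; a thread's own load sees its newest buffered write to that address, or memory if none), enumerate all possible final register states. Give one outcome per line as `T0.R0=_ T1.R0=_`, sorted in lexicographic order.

outcome vector order: (T0.R0,T1.R0)
|TSO outcomes| = 5

T0.R0=1 T1.R0=0
T0.R0=1 T1.R0=2
T0.R0=2 T1.R0=0
T0.R0=2 T1.R0=1
T0.R0=2 T1.R0=2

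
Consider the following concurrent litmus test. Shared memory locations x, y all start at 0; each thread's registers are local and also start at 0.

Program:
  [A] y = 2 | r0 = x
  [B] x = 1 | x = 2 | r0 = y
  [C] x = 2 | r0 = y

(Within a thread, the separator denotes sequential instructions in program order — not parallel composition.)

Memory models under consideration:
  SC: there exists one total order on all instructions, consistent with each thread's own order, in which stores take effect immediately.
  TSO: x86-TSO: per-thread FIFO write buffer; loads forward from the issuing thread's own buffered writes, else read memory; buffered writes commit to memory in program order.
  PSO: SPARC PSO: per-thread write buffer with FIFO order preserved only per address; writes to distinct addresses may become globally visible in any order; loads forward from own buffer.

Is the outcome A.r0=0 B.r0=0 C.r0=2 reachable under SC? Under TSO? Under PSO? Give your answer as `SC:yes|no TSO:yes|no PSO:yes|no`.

SC:no TSO:yes PSO:yes

outcome vector order: (A.r0,B.r0,C.r0)
SC (7): (0,2,2); (1,2,0); (1,2,2); (2,0,0); (2,0,2); (2,2,0); (2,2,2)
TSO (12): (0,0,0); (0,0,2); (0,2,0); (0,2,2); (1,0,0); (1,0,2); (1,2,0); (1,2,2); (2,0,0); (2,0,2); (2,2,0); (2,2,2)
PSO (12): (0,0,0); (0,0,2); (0,2,0); (0,2,2); (1,0,0); (1,0,2); (1,2,0); (1,2,2); (2,0,0); (2,0,2); (2,2,0); (2,2,2)
target (0,0,2) ∈ {TSO,PSO}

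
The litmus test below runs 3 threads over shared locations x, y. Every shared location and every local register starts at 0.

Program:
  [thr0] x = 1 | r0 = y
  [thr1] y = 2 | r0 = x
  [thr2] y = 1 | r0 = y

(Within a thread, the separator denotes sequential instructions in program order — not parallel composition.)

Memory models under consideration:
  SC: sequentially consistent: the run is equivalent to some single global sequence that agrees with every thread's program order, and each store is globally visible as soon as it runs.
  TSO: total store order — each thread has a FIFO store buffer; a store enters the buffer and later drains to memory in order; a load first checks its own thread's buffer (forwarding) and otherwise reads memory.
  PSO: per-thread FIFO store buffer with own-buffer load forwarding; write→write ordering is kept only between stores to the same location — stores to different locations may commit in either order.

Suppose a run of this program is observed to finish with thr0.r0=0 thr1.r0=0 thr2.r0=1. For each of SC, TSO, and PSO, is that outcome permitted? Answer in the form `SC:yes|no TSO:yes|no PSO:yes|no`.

outcome vector order: (thr0.r0,thr1.r0,thr2.r0)
SC (9): 011; 012; 101; 111; 112; 201; 202; 211; 212
TSO (12): 001; 002; 011; 012; 101; 102; 111; 112; 201; 202; 211; 212
PSO (12): 001; 002; 011; 012; 101; 102; 111; 112; 201; 202; 211; 212
target 001 ∈ {TSO,PSO}

SC:no TSO:yes PSO:yes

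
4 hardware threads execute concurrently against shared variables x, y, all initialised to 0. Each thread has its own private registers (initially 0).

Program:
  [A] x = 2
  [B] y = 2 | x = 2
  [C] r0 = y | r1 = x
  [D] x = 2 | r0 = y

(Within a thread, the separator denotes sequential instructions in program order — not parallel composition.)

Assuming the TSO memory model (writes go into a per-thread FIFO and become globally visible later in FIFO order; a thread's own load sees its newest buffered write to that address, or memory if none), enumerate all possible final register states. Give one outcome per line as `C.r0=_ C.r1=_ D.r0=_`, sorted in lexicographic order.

C.r0=0 C.r1=0 D.r0=0
C.r0=0 C.r1=0 D.r0=2
C.r0=0 C.r1=2 D.r0=0
C.r0=0 C.r1=2 D.r0=2
C.r0=2 C.r1=0 D.r0=0
C.r0=2 C.r1=0 D.r0=2
C.r0=2 C.r1=2 D.r0=0
C.r0=2 C.r1=2 D.r0=2

outcome vector order: (C.r0,C.r1,D.r0)
|TSO outcomes| = 8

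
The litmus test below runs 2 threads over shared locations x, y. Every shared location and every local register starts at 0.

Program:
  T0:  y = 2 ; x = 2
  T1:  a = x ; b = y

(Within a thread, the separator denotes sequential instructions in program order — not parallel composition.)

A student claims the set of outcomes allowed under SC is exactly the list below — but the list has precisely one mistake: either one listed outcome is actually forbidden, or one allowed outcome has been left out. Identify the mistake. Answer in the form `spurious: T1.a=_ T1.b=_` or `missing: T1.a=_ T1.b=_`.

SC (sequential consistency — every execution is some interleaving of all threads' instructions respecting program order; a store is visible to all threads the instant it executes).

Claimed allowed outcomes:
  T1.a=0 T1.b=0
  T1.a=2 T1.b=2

missing: T1.a=0 T1.b=2

outcome vector order: (T1.a,T1.b)
[SC] allowed = {<0 0>, <0 2>, <2 2>}
SC∖claimed = {<0 2>}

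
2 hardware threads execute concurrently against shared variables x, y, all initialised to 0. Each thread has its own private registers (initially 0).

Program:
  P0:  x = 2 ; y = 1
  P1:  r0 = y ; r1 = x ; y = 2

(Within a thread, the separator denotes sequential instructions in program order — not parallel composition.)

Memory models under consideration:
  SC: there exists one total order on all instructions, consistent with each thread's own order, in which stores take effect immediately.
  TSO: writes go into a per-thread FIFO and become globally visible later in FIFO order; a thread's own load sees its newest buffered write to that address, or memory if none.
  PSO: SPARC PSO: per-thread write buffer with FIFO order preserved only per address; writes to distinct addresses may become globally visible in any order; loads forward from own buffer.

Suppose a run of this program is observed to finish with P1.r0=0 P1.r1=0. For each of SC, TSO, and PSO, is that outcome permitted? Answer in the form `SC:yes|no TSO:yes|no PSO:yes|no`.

outcome vector order: (P1.r0,P1.r1)
SC (3): <0 0> <0 2> <1 2>
TSO (3): <0 0> <0 2> <1 2>
PSO (4): <0 0> <0 2> <1 0> <1 2>
target <0 0> ∈ {SC,TSO,PSO}

SC:yes TSO:yes PSO:yes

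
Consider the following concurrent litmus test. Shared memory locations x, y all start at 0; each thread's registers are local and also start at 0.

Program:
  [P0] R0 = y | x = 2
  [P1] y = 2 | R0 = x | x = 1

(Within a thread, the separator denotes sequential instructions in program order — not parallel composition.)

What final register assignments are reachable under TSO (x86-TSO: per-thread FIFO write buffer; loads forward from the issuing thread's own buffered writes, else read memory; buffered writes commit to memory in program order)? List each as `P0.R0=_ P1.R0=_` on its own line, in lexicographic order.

outcome vector order: (P0.R0,P1.R0)
|TSO outcomes| = 4

P0.R0=0 P1.R0=0
P0.R0=0 P1.R0=2
P0.R0=2 P1.R0=0
P0.R0=2 P1.R0=2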